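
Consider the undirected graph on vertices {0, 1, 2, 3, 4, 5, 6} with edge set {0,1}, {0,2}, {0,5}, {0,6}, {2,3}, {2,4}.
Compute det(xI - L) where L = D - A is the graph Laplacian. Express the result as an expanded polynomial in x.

Each diagonal entry of L is the vertex degree and each off-diagonal entry is -1 where an edge is present, 0 otherwise; in the order [0, 1, 2, 3, 4, 5, 6] the diagonal is [4, 1, 3, 1, 1, 1, 1]. L has integer entries, so p(x) = det(xI - L) has integer coefficients. Expanding the determinant yields x^7 - 12x^6 + 51x^5 - 98x^4 + 93x^3 - 42x^2 + 7x. The coefficient of x^6 equals -trace(L) = -12, matching the sum of degrees. By the matrix-tree theorem the graph has (1/7) * product of the nonzero eigenvalues = 1 spanning tree. There is one zero in the spectrum, matching the 1 component.

x^7 - 12x^6 + 51x^5 - 98x^4 + 93x^3 - 42x^2 + 7x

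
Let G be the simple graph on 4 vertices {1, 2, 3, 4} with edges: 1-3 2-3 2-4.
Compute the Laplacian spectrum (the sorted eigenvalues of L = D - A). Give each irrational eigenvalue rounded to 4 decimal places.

With the vertex order [1, 2, 3, 4], the degrees are [1, 2, 2, 1], giving D = diag(1, 2, 2, 1) and L = D - A. Diagonalising L (or applying a numerical eigensolver to the 4x4 matrix) gives the spectrum above. By the matrix-tree theorem the graph has (1/4) * product of the nonzero eigenvalues = 1 spanning tree.

[0, 0.5858, 2, 3.4142]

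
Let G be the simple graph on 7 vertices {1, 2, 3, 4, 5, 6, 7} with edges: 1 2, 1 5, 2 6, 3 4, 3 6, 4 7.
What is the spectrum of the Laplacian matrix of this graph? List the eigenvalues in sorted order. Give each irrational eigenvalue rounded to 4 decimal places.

[0, 0.1981, 0.7530, 1.5550, 2.4450, 3.2470, 3.8019]

With the vertex order [1, 2, 3, 4, 5, 6, 7], the degrees are [2, 2, 2, 2, 1, 2, 1], giving D = diag(2, 2, 2, 2, 1, 2, 1) and L = D - A. Since every row of L sums to 0, the all-ones vector is in the kernel and 0 is an eigenvalue. The single zero eigenvalue shows the graph is connected. The largest eigenvalue, 3.8019, is at most the vertex count 7. There is one zero in the spectrum, matching the 1 component.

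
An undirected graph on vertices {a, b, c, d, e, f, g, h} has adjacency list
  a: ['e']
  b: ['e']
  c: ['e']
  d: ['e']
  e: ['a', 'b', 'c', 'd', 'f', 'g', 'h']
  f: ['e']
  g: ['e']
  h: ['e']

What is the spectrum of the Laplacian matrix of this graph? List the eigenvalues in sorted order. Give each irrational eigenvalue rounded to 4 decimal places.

[0, 1, 1, 1, 1, 1, 1, 8]

Each diagonal entry of L is the vertex degree and each off-diagonal entry is -1 where an edge is present, 0 otherwise; in the order [a, b, c, d, e, f, g, h] the diagonal is [1, 1, 1, 1, 7, 1, 1, 1]. The multiplicity of 0 as a Laplacian eigenvalue equals the number of connected components. The single zero eigenvalue shows the graph is connected. There is one zero in the spectrum, matching the 1 component.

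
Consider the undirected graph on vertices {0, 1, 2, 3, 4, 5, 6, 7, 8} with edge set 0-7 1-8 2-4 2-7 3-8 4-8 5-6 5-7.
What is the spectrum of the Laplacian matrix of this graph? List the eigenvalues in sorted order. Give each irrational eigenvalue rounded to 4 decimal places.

Reading degrees in the order [0, 1, 2, 3, 4, 5, 6, 7, 8] gives [1, 1, 2, 1, 2, 2, 1, 3, 3]; set D = diag(1, 1, 2, 1, 2, 2, 1, 3, 3) and form L = D - A. L is symmetric positive semidefinite, so every eigenvalue is real and nonnegative. There is one zero in the spectrum, matching the 1 component.

[0, 0.1538, 0.5764, 1, 1, 2.1128, 2.6757, 4.0748, 4.4065]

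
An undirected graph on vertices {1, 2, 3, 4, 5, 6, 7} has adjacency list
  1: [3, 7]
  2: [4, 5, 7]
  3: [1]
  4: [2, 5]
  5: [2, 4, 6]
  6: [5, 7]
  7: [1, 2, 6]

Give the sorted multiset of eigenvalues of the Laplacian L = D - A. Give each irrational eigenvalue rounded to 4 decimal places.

[0, 0.3889, 1.5106, 2.2027, 3.2250, 3.7425, 4.9303]

Reading degrees in the order [1, 2, 3, 4, 5, 6, 7] gives [2, 3, 1, 2, 3, 2, 3]; set D = diag(2, 3, 1, 2, 3, 2, 3) and form L = D - A. The multiplicity of 0 as a Laplacian eigenvalue equals the number of connected components. The single zero eigenvalue shows the graph is connected. The eigenvalues sum to 16, which equals trace(L) = 2|E|.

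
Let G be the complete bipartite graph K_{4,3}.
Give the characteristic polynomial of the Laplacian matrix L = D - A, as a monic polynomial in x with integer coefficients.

x^7 - 24x^6 + 234x^5 - 1192x^4 + 3357x^3 - 4968x^2 + 3024x

The graph has 7 vertices and degree multiset [4, 4, 4, 3, 3, 3, 3]; D is the diagonal matrix of degrees and L = D - A. L has integer entries, so p(x) = det(xI - L) has integer coefficients. Expanding the determinant yields x^7 - 24x^6 + 234x^5 - 1192x^4 + 3357x^3 - 4968x^2 + 3024x. Since p(0) = det(-L) = 0, x divides p(x).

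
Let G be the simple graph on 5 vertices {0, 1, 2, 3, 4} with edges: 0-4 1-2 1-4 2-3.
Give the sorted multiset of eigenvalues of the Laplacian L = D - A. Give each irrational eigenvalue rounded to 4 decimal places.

Each diagonal entry of L is the vertex degree and each off-diagonal entry is -1 where an edge is present, 0 otherwise; in the order [0, 1, 2, 3, 4] the diagonal is [1, 2, 2, 1, 2]. L is symmetric positive semidefinite, so every eigenvalue is real and nonnegative. The single zero eigenvalue shows the graph is connected. There is one zero in the spectrum, matching the 1 component.

[0, 0.3820, 1.3820, 2.6180, 3.6180]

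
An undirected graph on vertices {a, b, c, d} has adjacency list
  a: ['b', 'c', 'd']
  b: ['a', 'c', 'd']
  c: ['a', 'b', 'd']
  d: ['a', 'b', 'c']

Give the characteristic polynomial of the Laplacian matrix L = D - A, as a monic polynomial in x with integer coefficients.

x^4 - 12x^3 + 48x^2 - 64x

Each diagonal entry of L is the vertex degree and each off-diagonal entry is -1 where an edge is present, 0 otherwise; in the order [a, b, c, d] the diagonal is [3, 3, 3, 3]. Computing det(xI - L) by cofactor expansion (or equivalently via sum-over-permutations) gives x^4 - 12x^3 + 48x^2 - 64x. The constant term is 0 because L is singular (the all-ones vector lies in its kernel). By the matrix-tree theorem the graph has (1/4) * product of the nonzero eigenvalues = 16 spanning trees. The largest eigenvalue, 4, is at most the vertex count 4.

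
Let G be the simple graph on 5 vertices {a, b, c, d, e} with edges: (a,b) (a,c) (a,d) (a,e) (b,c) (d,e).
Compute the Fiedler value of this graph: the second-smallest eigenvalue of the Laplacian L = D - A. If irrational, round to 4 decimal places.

Each diagonal entry of L is the vertex degree and each off-diagonal entry is -1 where an edge is present, 0 otherwise; in the order [a, b, c, d, e] the diagonal is [4, 2, 2, 2, 2]. Computing the eigenvalues of L and sorting gives [0, 1, 3, 3, 5]. The Fiedler value lambda_2 = 1 is strictly positive, so the graph is connected.

1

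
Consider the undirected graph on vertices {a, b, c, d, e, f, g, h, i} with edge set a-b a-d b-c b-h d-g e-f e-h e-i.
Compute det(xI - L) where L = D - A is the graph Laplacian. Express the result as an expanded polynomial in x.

x^9 - 16x^8 + 103x^7 - 344x^6 + 643x^5 - 678x^4 + 384x^3 - 102x^2 + 9x

Each diagonal entry of L is the vertex degree and each off-diagonal entry is -1 where an edge is present, 0 otherwise; in the order [a, b, c, d, e, f, g, h, i] the diagonal is [2, 3, 1, 2, 3, 1, 1, 2, 1]. Computing det(xI - L) by cofactor expansion (or equivalently via sum-over-permutations) gives x^9 - 16x^8 + 103x^7 - 344x^6 + 643x^5 - 678x^4 + 384x^3 - 102x^2 + 9x. The constant term is 0 because L is singular (the all-ones vector lies in its kernel). The largest eigenvalue, 4.4909, is at most the vertex count 9.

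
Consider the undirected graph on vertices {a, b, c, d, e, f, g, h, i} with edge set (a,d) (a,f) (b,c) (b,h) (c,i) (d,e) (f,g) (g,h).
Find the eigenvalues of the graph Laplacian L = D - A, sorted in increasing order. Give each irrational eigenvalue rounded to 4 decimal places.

[0, 0.1206, 0.4679, 1, 1.6527, 2.3473, 3, 3.5321, 3.8794]

Each diagonal entry of L is the vertex degree and each off-diagonal entry is -1 where an edge is present, 0 otherwise; in the order [a, b, c, d, e, f, g, h, i] the diagonal is [2, 2, 2, 2, 1, 2, 2, 2, 1]. L is symmetric positive semidefinite, so every eigenvalue is real and nonnegative. The single zero eigenvalue shows the graph is connected. There is one zero in the spectrum, matching the 1 component. The largest eigenvalue, 3.8794, is at most the vertex count 9.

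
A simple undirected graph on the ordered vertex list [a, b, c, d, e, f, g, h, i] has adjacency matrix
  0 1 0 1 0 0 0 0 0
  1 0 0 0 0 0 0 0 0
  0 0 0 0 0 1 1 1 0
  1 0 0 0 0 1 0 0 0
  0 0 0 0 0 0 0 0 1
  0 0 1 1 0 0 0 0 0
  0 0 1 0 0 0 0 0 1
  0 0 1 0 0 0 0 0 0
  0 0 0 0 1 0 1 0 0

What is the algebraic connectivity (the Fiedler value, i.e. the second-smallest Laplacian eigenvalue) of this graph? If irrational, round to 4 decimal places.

With the vertex order [a, b, c, d, e, f, g, h, i], the degrees are [2, 1, 3, 2, 1, 2, 2, 1, 2], giving D = diag(2, 1, 3, 2, 1, 2, 2, 1, 2) and L = D - A. The sorted Laplacian eigenvalues are [0, 0.1506, 0.4266, 1, 1.4229, 2.1724, 3, 3.4576, 4.3699]; the algebraic connectivity is the second entry, 0.1506. There is one zero in the spectrum, matching the 1 component.

0.1506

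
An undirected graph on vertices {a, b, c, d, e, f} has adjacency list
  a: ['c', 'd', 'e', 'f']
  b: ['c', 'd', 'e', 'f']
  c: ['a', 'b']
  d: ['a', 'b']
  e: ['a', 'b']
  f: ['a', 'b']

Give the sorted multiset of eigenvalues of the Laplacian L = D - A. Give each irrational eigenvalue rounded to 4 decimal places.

Each diagonal entry of L is the vertex degree and each off-diagonal entry is -1 where an edge is present, 0 otherwise; in the order [a, b, c, d, e, f] the diagonal is [4, 4, 2, 2, 2, 2]. Diagonalising L (or applying a numerical eigensolver to the 6x6 matrix) gives the spectrum above. The largest eigenvalue, 6, is at most the vertex count 6.

[0, 2, 2, 2, 4, 6]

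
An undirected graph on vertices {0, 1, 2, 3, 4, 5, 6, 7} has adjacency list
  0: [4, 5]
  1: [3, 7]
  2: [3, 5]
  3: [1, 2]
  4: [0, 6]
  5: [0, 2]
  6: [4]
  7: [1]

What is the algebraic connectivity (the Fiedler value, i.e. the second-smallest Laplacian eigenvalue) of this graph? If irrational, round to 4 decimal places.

0.1522

Each diagonal entry of L is the vertex degree and each off-diagonal entry is -1 where an edge is present, 0 otherwise; in the order [0, 1, 2, 3, 4, 5, 6, 7] the diagonal is [2, 2, 2, 2, 2, 2, 1, 1]. The smallest Laplacian eigenvalue is always 0. The next one, lambda_2 = 0.1522, measures how hard the graph is to disconnect: larger values mean better connectivity. There is one zero in the spectrum, matching the 1 component. The largest eigenvalue, 3.8478, is at most the vertex count 8.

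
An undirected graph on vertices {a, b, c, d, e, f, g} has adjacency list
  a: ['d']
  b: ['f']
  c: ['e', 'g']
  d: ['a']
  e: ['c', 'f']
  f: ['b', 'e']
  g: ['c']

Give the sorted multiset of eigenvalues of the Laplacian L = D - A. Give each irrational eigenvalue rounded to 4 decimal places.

[0, 0, 0.3820, 1.3820, 2, 2.6180, 3.6180]

With the vertex order [a, b, c, d, e, f, g], the degrees are [1, 1, 2, 1, 2, 2, 1], giving D = diag(1, 1, 2, 1, 2, 2, 1) and L = D - A. Diagonalising L (or applying a numerical eigensolver to the 7x7 matrix) gives the spectrum above. The 2 zero eigenvalues correspond to the 2 connected components. There are 2 zeros in the spectrum, matching the 2 components.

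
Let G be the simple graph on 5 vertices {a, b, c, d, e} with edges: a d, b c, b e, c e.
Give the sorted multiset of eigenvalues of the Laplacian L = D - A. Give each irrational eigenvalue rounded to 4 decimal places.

With the vertex order [a, b, c, d, e], the degrees are [1, 2, 2, 1, 2], giving D = diag(1, 2, 2, 1, 2) and L = D - A. The multiplicity of 0 as a Laplacian eigenvalue equals the number of connected components. The 2 zero eigenvalues correspond to the 2 connected components. The largest eigenvalue, 3, is at most the vertex count 5. There are 2 zeros in the spectrum, matching the 2 components.

[0, 0, 2, 3, 3]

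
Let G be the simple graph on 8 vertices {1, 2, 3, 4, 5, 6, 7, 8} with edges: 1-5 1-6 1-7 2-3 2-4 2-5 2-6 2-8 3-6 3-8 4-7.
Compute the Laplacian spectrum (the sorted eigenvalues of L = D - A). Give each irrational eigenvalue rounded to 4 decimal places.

[0, 0.9249, 1.4762, 2.2822, 2.6094, 3.8508, 4.6577, 6.1988]

Reading degrees in the order [1, 2, 3, 4, 5, 6, 7, 8] gives [3, 5, 3, 2, 2, 3, 2, 2]; set D = diag(3, 5, 3, 2, 2, 3, 2, 2) and form L = D - A. Since every row of L sums to 0, the all-ones vector is in the kernel and 0 is an eigenvalue. The largest eigenvalue, 6.1988, is at most the vertex count 8.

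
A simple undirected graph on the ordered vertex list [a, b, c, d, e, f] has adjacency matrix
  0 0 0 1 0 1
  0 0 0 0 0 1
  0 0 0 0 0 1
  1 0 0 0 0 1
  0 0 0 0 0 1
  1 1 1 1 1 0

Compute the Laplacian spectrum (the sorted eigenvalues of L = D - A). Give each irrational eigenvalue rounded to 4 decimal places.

[0, 1, 1, 1, 3, 6]

With the vertex order [a, b, c, d, e, f], the degrees are [2, 1, 1, 2, 1, 5], giving D = diag(2, 1, 1, 2, 1, 5) and L = D - A. Diagonalising L (or applying a numerical eigensolver to the 6x6 matrix) gives the spectrum above. The single zero eigenvalue shows the graph is connected. There is one zero in the spectrum, matching the 1 component.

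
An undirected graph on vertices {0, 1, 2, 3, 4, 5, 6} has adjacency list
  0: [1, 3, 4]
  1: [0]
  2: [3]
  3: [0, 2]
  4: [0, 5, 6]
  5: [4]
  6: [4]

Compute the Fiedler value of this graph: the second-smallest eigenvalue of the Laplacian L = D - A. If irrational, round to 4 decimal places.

Reading degrees in the order [0, 1, 2, 3, 4, 5, 6] gives [3, 1, 1, 2, 3, 1, 1]; set D = diag(3, 1, 1, 2, 3, 1, 1) and form L = D - A. The smallest Laplacian eigenvalue is always 0. The next one, lambda_2 = 0.3217, measures how hard the graph is to disconnect: larger values mean better connectivity. The largest eigenvalue, 4.6287, is at most the vertex count 7.

0.3217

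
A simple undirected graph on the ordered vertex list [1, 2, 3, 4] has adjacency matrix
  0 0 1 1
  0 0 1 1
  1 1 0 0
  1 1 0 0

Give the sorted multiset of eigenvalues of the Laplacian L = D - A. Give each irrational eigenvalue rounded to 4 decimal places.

With the vertex order [1, 2, 3, 4], the degrees are [2, 2, 2, 2], giving D = diag(2, 2, 2, 2) and L = D - A. L is symmetric positive semidefinite, so every eigenvalue is real and nonnegative. The single zero eigenvalue shows the graph is connected. There is one zero in the spectrum, matching the 1 component. The eigenvalues sum to 8, which equals trace(L) = 2|E|.

[0, 2, 2, 4]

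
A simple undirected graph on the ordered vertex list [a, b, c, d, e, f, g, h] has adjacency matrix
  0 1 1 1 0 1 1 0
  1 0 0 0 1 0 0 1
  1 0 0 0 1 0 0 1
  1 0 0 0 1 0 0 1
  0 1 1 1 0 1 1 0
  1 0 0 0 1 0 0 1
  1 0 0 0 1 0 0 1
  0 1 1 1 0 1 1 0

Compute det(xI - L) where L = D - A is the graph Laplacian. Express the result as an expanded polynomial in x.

x^8 - 30x^7 + 375x^6 - 2540x^5 + 10095x^4 - 23598x^3 + 30105x^2 - 16200x

Each diagonal entry of L is the vertex degree and each off-diagonal entry is -1 where an edge is present, 0 otherwise; in the order [a, b, c, d, e, f, g, h] the diagonal is [5, 3, 3, 3, 5, 3, 3, 5]. Computing det(xI - L) by cofactor expansion (or equivalently via sum-over-permutations) gives x^8 - 30x^7 + 375x^6 - 2540x^5 + 10095x^4 - 23598x^3 + 30105x^2 - 16200x. Since p(0) = det(-L) = 0, x divides p(x). The largest eigenvalue, 8, is at most the vertex count 8.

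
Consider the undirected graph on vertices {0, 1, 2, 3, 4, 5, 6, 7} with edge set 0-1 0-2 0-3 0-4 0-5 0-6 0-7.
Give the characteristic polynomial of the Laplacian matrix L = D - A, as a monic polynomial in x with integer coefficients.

x^8 - 14x^7 + 63x^6 - 140x^5 + 175x^4 - 126x^3 + 49x^2 - 8x

Each diagonal entry of L is the vertex degree and each off-diagonal entry is -1 where an edge is present, 0 otherwise; in the order [0, 1, 2, 3, 4, 5, 6, 7] the diagonal is [7, 1, 1, 1, 1, 1, 1, 1]. Computing det(xI - L) by cofactor expansion (or equivalently via sum-over-permutations) gives x^8 - 14x^7 + 63x^6 - 140x^5 + 175x^4 - 126x^3 + 49x^2 - 8x. The coefficient of x^7 equals -trace(L) = -14, matching the sum of degrees. By the matrix-tree theorem the graph has (1/8) * product of the nonzero eigenvalues = 1 spanning tree. The largest eigenvalue, 8, is at most the vertex count 8.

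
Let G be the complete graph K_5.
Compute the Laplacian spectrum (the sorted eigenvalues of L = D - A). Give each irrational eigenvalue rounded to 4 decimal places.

The graph has 5 vertices and degree multiset [4, 4, 4, 4, 4]; D is the diagonal matrix of degrees and L = D - A. Since every row of L sums to 0, the all-ones vector is in the kernel and 0 is an eigenvalue. The single zero eigenvalue shows the graph is connected. By the matrix-tree theorem the graph has (1/5) * product of the nonzero eigenvalues = 125 spanning trees.

[0, 5, 5, 5, 5]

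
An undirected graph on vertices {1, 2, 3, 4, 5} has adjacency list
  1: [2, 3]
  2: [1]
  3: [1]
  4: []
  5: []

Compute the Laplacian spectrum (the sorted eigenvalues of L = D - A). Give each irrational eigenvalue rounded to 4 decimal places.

[0, 0, 0, 1, 3]

Reading degrees in the order [1, 2, 3, 4, 5] gives [2, 1, 1, 0, 0]; set D = diag(2, 1, 1, 0, 0) and form L = D - A. Diagonalising L (or applying a numerical eigensolver to the 5x5 matrix) gives the spectrum above. The 3 zero eigenvalues correspond to the 3 connected components. There are 3 zeros in the spectrum, matching the 3 components. The eigenvalues sum to 4, which equals trace(L) = 2|E|.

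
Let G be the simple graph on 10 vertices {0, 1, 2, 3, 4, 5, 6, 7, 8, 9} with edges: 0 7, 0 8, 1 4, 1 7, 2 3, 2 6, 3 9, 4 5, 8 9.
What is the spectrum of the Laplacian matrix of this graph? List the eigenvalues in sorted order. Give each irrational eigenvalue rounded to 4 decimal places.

[0, 0.0979, 0.3820, 0.8244, 1.3820, 2, 2.6180, 3.1756, 3.6180, 3.9021]

Each diagonal entry of L is the vertex degree and each off-diagonal entry is -1 where an edge is present, 0 otherwise; in the order [0, 1, 2, 3, 4, 5, 6, 7, 8, 9] the diagonal is [2, 2, 2, 2, 2, 1, 1, 2, 2, 2]. The multiplicity of 0 as a Laplacian eigenvalue equals the number of connected components. The single zero eigenvalue shows the graph is connected.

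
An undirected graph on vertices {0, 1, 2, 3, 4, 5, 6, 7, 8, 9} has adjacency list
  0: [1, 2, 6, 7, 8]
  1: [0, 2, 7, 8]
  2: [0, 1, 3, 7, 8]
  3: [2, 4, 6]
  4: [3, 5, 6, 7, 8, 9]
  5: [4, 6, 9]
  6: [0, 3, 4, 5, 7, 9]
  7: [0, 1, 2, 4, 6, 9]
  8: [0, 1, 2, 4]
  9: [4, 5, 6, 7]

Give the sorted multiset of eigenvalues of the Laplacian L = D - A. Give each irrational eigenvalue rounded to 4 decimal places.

[0, 1.6466, 2.7317, 4.1171, 4.6243, 5.2528, 5.7535, 6.3971, 7.5067, 7.9701]

Reading degrees in the order [0, 1, 2, 3, 4, 5, 6, 7, 8, 9] gives [5, 4, 5, 3, 6, 3, 6, 6, 4, 4]; set D = diag(5, 4, 5, 3, 6, 3, 6, 6, 4, 4) and form L = D - A. Since every row of L sums to 0, the all-ones vector is in the kernel and 0 is an eigenvalue. By the matrix-tree theorem the graph has (1/10) * product of the nonzero eigenvalues = 99056 spanning trees. The eigenvalues sum to 46, which equals trace(L) = 2|E|.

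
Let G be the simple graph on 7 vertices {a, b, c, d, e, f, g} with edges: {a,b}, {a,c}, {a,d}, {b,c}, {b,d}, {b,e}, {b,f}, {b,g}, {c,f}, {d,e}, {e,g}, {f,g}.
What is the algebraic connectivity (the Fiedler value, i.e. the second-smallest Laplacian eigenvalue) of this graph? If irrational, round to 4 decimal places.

Each diagonal entry of L is the vertex degree and each off-diagonal entry is -1 where an edge is present, 0 otherwise; in the order [a, b, c, d, e, f, g] the diagonal is [3, 6, 3, 3, 3, 3, 3]. The smallest Laplacian eigenvalue is always 0. The next one, lambda_2 = 2, measures how hard the graph is to disconnect: larger values mean better connectivity. By the matrix-tree theorem the graph has (1/7) * product of the nonzero eigenvalues = 320 spanning trees.

2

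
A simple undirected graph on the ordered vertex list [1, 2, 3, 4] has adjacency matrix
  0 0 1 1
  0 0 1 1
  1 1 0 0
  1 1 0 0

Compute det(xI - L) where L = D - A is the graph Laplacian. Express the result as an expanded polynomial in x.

x^4 - 8x^3 + 20x^2 - 16x

Reading degrees in the order [1, 2, 3, 4] gives [2, 2, 2, 2]; set D = diag(2, 2, 2, 2) and form L = D - A. Computing det(xI - L) by cofactor expansion (or equivalently via sum-over-permutations) gives x^4 - 8x^3 + 20x^2 - 16x. The constant term is 0 because L is singular (the all-ones vector lies in its kernel). By the matrix-tree theorem the graph has (1/4) * product of the nonzero eigenvalues = 4 spanning trees. The eigenvalues sum to 8, which equals trace(L) = 2|E|.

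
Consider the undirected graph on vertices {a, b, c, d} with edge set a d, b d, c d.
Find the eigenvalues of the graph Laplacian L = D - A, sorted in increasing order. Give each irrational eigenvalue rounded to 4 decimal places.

Reading degrees in the order [a, b, c, d] gives [1, 1, 1, 3]; set D = diag(1, 1, 1, 3) and form L = D - A. The multiplicity of 0 as a Laplacian eigenvalue equals the number of connected components. The single zero eigenvalue shows the graph is connected. The largest eigenvalue, 4, is at most the vertex count 4.

[0, 1, 1, 4]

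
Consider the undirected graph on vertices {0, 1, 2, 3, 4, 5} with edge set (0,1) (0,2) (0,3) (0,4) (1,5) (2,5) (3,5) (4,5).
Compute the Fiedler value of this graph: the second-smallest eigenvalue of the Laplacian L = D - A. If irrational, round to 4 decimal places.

With the vertex order [0, 1, 2, 3, 4, 5], the degrees are [4, 2, 2, 2, 2, 4], giving D = diag(4, 2, 2, 2, 2, 4) and L = D - A. Computing the eigenvalues of L and sorting gives [0, 2, 2, 2, 4, 6]. The Fiedler value lambda_2 = 2 is strictly positive, so the graph is connected. The eigenvalues sum to 16, which equals trace(L) = 2|E|.

2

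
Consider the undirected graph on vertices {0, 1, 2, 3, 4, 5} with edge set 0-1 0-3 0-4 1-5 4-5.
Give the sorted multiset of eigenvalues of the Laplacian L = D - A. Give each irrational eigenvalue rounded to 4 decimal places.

Each diagonal entry of L is the vertex degree and each off-diagonal entry is -1 where an edge is present, 0 otherwise; in the order [0, 1, 2, 3, 4, 5] the diagonal is [3, 2, 0, 1, 2, 2]. The multiplicity of 0 as a Laplacian eigenvalue equals the number of connected components. The 2 zero eigenvalues correspond to the 2 connected components. The largest eigenvalue, 4.4812, is at most the vertex count 6. There are 2 zeros in the spectrum, matching the 2 components.

[0, 0, 0.8299, 2, 2.6889, 4.4812]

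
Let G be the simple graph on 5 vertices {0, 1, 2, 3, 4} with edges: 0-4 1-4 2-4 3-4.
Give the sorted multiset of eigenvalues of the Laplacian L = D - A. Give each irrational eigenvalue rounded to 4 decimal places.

Each diagonal entry of L is the vertex degree and each off-diagonal entry is -1 where an edge is present, 0 otherwise; in the order [0, 1, 2, 3, 4] the diagonal is [1, 1, 1, 1, 4]. Diagonalising L (or applying a numerical eigensolver to the 5x5 matrix) gives the spectrum above. The single zero eigenvalue shows the graph is connected. The largest eigenvalue, 5, is at most the vertex count 5. There is one zero in the spectrum, matching the 1 component.

[0, 1, 1, 1, 5]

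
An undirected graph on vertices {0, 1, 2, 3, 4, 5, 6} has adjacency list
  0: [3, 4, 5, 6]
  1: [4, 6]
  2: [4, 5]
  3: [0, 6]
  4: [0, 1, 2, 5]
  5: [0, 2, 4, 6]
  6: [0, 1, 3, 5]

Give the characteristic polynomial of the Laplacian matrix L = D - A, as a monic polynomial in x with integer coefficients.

Each diagonal entry of L is the vertex degree and each off-diagonal entry is -1 where an edge is present, 0 otherwise; in the order [0, 1, 2, 3, 4, 5, 6] the diagonal is [4, 2, 2, 2, 4, 4, 4]. Computing det(xI - L) by cofactor expansion (or equivalently via sum-over-permutations) gives x^7 - 22x^6 + 193x^5 - 858x^4 + 2022x^3 - 2376x^2 + 1085x. The coefficient of x^6 equals -trace(L) = -22, matching the sum of degrees. By the matrix-tree theorem the graph has (1/7) * product of the nonzero eigenvalues = 155 spanning trees.

x^7 - 22x^6 + 193x^5 - 858x^4 + 2022x^3 - 2376x^2 + 1085x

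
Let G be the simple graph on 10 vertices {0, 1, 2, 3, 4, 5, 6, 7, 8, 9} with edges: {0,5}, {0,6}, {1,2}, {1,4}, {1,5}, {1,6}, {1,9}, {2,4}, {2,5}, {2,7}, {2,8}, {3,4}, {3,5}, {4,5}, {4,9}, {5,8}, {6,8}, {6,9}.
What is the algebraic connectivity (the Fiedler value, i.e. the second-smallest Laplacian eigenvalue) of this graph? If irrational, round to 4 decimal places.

0.8464

With the vertex order [0, 1, 2, 3, 4, 5, 6, 7, 8, 9], the degrees are [2, 5, 5, 2, 5, 6, 4, 1, 3, 3], giving D = diag(2, 5, 5, 2, 5, 6, 4, 1, 3, 3) and L = D - A. The sorted Laplacian eigenvalues are [0, 0.8464, 1.5831, 2.0273, 2.5394, 3.8198, 4.9333, 6.3428, 6.5387, 7.3692]; the algebraic connectivity is the second entry, 0.8464.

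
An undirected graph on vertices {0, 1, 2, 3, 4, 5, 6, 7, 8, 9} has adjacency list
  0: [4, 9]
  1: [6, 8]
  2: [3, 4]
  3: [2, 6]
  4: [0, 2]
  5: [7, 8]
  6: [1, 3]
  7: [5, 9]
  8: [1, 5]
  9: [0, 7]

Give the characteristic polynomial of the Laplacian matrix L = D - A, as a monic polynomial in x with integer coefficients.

x^10 - 20x^9 + 170x^8 - 800x^7 + 2275x^6 - 4004x^5 + 4290x^4 - 2640x^3 + 825x^2 - 100x

Each diagonal entry of L is the vertex degree and each off-diagonal entry is -1 where an edge is present, 0 otherwise; in the order [0, 1, 2, 3, 4, 5, 6, 7, 8, 9] the diagonal is [2, 2, 2, 2, 2, 2, 2, 2, 2, 2]. Computing det(xI - L) by cofactor expansion (or equivalently via sum-over-permutations) gives x^10 - 20x^9 + 170x^8 - 800x^7 + 2275x^6 - 4004x^5 + 4290x^4 - 2640x^3 + 825x^2 - 100x. The constant term is 0 because L is singular (the all-ones vector lies in its kernel). By the matrix-tree theorem the graph has (1/10) * product of the nonzero eigenvalues = 10 spanning trees. The eigenvalues sum to 20, which equals trace(L) = 2|E|.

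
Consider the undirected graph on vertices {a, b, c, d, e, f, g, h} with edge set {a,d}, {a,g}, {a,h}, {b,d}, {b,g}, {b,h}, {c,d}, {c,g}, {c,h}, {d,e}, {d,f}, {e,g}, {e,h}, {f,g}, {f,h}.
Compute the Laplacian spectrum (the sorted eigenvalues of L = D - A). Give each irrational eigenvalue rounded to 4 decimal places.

With the vertex order [a, b, c, d, e, f, g, h], the degrees are [3, 3, 3, 5, 3, 3, 5, 5], giving D = diag(3, 3, 3, 5, 3, 3, 5, 5) and L = D - A. The multiplicity of 0 as a Laplacian eigenvalue equals the number of connected components.

[0, 3, 3, 3, 3, 5, 5, 8]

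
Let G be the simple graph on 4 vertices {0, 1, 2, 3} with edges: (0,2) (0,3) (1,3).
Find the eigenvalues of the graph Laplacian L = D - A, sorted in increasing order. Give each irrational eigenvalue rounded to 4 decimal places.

[0, 0.5858, 2, 3.4142]

With the vertex order [0, 1, 2, 3], the degrees are [2, 1, 1, 2], giving D = diag(2, 1, 1, 2) and L = D - A. L is symmetric positive semidefinite, so every eigenvalue is real and nonnegative. The single zero eigenvalue shows the graph is connected. The largest eigenvalue, 3.4142, is at most the vertex count 4. There is one zero in the spectrum, matching the 1 component.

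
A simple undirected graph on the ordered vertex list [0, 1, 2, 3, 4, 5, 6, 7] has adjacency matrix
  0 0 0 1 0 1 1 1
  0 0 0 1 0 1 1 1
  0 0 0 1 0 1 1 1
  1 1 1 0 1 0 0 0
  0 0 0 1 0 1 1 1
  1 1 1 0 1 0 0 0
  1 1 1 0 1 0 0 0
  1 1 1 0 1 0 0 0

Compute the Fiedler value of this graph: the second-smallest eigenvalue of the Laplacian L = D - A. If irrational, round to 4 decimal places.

4

With the vertex order [0, 1, 2, 3, 4, 5, 6, 7], the degrees are [4, 4, 4, 4, 4, 4, 4, 4], giving D = diag(4, 4, 4, 4, 4, 4, 4, 4) and L = D - A. The sorted Laplacian eigenvalues are [0, 4, 4, 4, 4, 4, 4, 8]; the algebraic connectivity is the second entry, 4. The eigenvalues sum to 32, which equals trace(L) = 2|E|. The largest eigenvalue, 8, is at most the vertex count 8.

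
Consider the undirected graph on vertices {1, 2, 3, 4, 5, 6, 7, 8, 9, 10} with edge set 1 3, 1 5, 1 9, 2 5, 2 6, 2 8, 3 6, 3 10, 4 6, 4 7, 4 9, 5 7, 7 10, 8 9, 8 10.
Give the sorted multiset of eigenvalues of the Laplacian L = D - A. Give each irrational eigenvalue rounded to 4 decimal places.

Each diagonal entry of L is the vertex degree and each off-diagonal entry is -1 where an edge is present, 0 otherwise; in the order [1, 2, 3, 4, 5, 6, 7, 8, 9, 10] the diagonal is [3, 3, 3, 3, 3, 3, 3, 3, 3, 3]. The multiplicity of 0 as a Laplacian eigenvalue equals the number of connected components. The single zero eigenvalue shows the graph is connected. The eigenvalues sum to 30, which equals trace(L) = 2|E|.

[0, 2, 2, 2, 2, 2, 5, 5, 5, 5]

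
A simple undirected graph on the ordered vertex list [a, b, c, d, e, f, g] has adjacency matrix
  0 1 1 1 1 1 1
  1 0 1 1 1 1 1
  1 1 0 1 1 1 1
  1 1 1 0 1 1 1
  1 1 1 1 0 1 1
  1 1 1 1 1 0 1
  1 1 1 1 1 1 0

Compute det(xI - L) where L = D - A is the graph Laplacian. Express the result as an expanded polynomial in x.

x^7 - 42x^6 + 735x^5 - 6860x^4 + 36015x^3 - 100842x^2 + 117649x

Each diagonal entry of L is the vertex degree and each off-diagonal entry is -1 where an edge is present, 0 otherwise; in the order [a, b, c, d, e, f, g] the diagonal is [6, 6, 6, 6, 6, 6, 6]. The eigenvalues of L are [0, 7, 7, 7, 7, 7, 7]; the characteristic polynomial is the product of (x - lambda_i), which multiplies out to x^7 - 42x^6 + 735x^5 - 6860x^4 + 36015x^3 - 100842x^2 + 117649x. The coefficient of x^6 equals -trace(L) = -42, matching the sum of degrees. The eigenvalues sum to 42, which equals trace(L) = 2|E|. There is one zero in the spectrum, matching the 1 component.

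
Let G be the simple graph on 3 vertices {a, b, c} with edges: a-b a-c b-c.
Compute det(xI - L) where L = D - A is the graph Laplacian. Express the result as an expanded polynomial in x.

Reading degrees in the order [a, b, c] gives [2, 2, 2]; set D = diag(2, 2, 2) and form L = D - A. L has integer entries, so p(x) = det(xI - L) has integer coefficients. Expanding the determinant yields x^3 - 6x^2 + 9x. The constant term is 0 because L is singular (the all-ones vector lies in its kernel). The eigenvalues sum to 6, which equals trace(L) = 2|E|.

x^3 - 6x^2 + 9x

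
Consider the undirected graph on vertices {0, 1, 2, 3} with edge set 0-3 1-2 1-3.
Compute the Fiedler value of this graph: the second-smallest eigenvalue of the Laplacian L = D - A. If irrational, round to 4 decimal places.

With the vertex order [0, 1, 2, 3], the degrees are [1, 2, 1, 2], giving D = diag(1, 2, 1, 2) and L = D - A. The smallest Laplacian eigenvalue is always 0. The next one, lambda_2 = 0.5858, measures how hard the graph is to disconnect: larger values mean better connectivity. The largest eigenvalue, 3.4142, is at most the vertex count 4. By the matrix-tree theorem the graph has (1/4) * product of the nonzero eigenvalues = 1 spanning tree.

0.5858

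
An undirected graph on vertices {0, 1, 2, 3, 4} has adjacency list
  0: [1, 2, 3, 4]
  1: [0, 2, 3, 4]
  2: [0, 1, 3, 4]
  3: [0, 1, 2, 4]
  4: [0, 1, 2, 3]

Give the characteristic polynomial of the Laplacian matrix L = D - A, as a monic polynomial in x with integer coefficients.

Each diagonal entry of L is the vertex degree and each off-diagonal entry is -1 where an edge is present, 0 otherwise; in the order [0, 1, 2, 3, 4] the diagonal is [4, 4, 4, 4, 4]. The eigenvalues of L are [0, 5, 5, 5, 5]; the characteristic polynomial is the product of (x - lambda_i), which multiplies out to x^5 - 20x^4 + 150x^3 - 500x^2 + 625x. The coefficient of x^4 equals -trace(L) = -20, matching the sum of degrees.

x^5 - 20x^4 + 150x^3 - 500x^2 + 625x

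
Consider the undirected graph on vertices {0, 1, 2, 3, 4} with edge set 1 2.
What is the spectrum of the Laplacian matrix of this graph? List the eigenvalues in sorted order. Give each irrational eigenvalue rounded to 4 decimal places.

[0, 0, 0, 0, 2]

Reading degrees in the order [0, 1, 2, 3, 4] gives [0, 1, 1, 0, 0]; set D = diag(0, 1, 1, 0, 0) and form L = D - A. L is symmetric positive semidefinite, so every eigenvalue is real and nonnegative. The 4 zero eigenvalues correspond to the 4 connected components.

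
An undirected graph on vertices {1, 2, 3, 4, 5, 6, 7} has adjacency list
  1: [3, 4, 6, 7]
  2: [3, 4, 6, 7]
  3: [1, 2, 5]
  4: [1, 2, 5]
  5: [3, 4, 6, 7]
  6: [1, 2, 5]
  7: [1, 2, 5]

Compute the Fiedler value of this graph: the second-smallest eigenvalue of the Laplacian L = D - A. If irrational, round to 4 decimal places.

With the vertex order [1, 2, 3, 4, 5, 6, 7], the degrees are [4, 4, 3, 3, 4, 3, 3], giving D = diag(4, 4, 3, 3, 4, 3, 3) and L = D - A. The sorted Laplacian eigenvalues are [0, 3, 3, 3, 4, 4, 7]; the algebraic connectivity is the second entry, 3. There is one zero in the spectrum, matching the 1 component. The eigenvalues sum to 24, which equals trace(L) = 2|E|.

3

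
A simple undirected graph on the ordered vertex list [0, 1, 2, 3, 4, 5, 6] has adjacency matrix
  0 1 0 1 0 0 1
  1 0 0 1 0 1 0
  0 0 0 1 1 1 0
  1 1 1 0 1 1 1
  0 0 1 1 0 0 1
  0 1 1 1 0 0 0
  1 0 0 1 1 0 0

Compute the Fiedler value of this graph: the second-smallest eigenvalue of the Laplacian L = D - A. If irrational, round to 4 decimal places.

Reading degrees in the order [0, 1, 2, 3, 4, 5, 6] gives [3, 3, 3, 6, 3, 3, 3]; set D = diag(3, 3, 3, 6, 3, 3, 3) and form L = D - A. Computing the eigenvalues of L and sorting gives [0, 2, 2, 4, 4, 5, 7]. The Fiedler value lambda_2 = 2 is strictly positive, so the graph is connected. There is one zero in the spectrum, matching the 1 component.

2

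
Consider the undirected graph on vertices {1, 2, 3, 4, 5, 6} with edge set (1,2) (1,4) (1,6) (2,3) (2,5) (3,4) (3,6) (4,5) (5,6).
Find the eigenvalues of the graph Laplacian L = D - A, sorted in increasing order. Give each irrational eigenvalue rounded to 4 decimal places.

With the vertex order [1, 2, 3, 4, 5, 6], the degrees are [3, 3, 3, 3, 3, 3], giving D = diag(3, 3, 3, 3, 3, 3) and L = D - A. Since every row of L sums to 0, the all-ones vector is in the kernel and 0 is an eigenvalue. The single zero eigenvalue shows the graph is connected. The eigenvalues sum to 18, which equals trace(L) = 2|E|. There is one zero in the spectrum, matching the 1 component.

[0, 3, 3, 3, 3, 6]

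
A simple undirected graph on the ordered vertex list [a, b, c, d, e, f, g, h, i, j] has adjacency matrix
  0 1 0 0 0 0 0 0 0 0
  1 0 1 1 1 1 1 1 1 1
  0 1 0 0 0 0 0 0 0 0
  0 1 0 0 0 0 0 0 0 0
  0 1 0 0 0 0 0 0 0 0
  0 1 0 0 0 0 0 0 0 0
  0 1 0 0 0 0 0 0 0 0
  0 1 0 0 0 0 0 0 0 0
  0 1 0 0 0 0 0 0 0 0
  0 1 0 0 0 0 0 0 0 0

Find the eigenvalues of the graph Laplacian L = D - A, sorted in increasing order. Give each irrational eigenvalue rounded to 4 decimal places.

[0, 1, 1, 1, 1, 1, 1, 1, 1, 10]

Each diagonal entry of L is the vertex degree and each off-diagonal entry is -1 where an edge is present, 0 otherwise; in the order [a, b, c, d, e, f, g, h, i, j] the diagonal is [1, 9, 1, 1, 1, 1, 1, 1, 1, 1]. L is symmetric positive semidefinite, so every eigenvalue is real and nonnegative. The single zero eigenvalue shows the graph is connected. There is one zero in the spectrum, matching the 1 component.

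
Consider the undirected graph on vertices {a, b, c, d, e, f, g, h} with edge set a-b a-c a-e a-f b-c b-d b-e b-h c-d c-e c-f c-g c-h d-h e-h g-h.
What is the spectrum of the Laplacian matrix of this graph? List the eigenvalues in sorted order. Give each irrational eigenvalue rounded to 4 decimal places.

[0, 1.5972, 2.1345, 3.1360, 4.8640, 5.8655, 6.4028, 8]

Each diagonal entry of L is the vertex degree and each off-diagonal entry is -1 where an edge is present, 0 otherwise; in the order [a, b, c, d, e, f, g, h] the diagonal is [4, 5, 7, 3, 4, 2, 2, 5]. The multiplicity of 0 as a Laplacian eigenvalue equals the number of connected components. The single zero eigenvalue shows the graph is connected.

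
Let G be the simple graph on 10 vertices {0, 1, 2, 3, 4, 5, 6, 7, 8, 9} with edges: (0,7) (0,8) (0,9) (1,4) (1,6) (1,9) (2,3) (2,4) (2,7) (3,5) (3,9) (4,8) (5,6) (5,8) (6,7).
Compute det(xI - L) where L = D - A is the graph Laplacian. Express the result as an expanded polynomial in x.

Reading degrees in the order [0, 1, 2, 3, 4, 5, 6, 7, 8, 9] gives [3, 3, 3, 3, 3, 3, 3, 3, 3, 3]; set D = diag(3, 3, 3, 3, 3, 3, 3, 3, 3, 3) and form L = D - A. Computing det(xI - L) by cofactor expansion (or equivalently via sum-over-permutations) gives x^10 - 30x^9 + 390x^8 - 2880x^7 + 13305x^6 - 39882x^5 + 77640x^4 - 94800x^3 + 66000x^2 - 20000x. Since p(0) = det(-L) = 0, x divides p(x). The eigenvalues sum to 30, which equals trace(L) = 2|E|.

x^10 - 30x^9 + 390x^8 - 2880x^7 + 13305x^6 - 39882x^5 + 77640x^4 - 94800x^3 + 66000x^2 - 20000x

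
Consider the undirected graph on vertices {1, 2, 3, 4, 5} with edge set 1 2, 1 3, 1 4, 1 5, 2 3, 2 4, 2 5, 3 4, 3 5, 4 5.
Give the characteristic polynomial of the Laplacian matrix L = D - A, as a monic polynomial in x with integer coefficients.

x^5 - 20x^4 + 150x^3 - 500x^2 + 625x

Each diagonal entry of L is the vertex degree and each off-diagonal entry is -1 where an edge is present, 0 otherwise; in the order [1, 2, 3, 4, 5] the diagonal is [4, 4, 4, 4, 4]. The eigenvalues of L are [0, 5, 5, 5, 5]; the characteristic polynomial is the product of (x - lambda_i), which multiplies out to x^5 - 20x^4 + 150x^3 - 500x^2 + 625x. Since p(0) = det(-L) = 0, x divides p(x). The largest eigenvalue, 5, is at most the vertex count 5. There is one zero in the spectrum, matching the 1 component.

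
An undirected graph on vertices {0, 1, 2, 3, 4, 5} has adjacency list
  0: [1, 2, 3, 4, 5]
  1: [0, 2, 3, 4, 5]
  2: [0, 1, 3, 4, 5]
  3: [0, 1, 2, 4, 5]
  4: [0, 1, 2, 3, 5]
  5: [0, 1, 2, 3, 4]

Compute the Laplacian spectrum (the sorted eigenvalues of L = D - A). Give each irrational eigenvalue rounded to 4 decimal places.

[0, 6, 6, 6, 6, 6]

Reading degrees in the order [0, 1, 2, 3, 4, 5] gives [5, 5, 5, 5, 5, 5]; set D = diag(5, 5, 5, 5, 5, 5) and form L = D - A. L is symmetric positive semidefinite, so every eigenvalue is real and nonnegative. The eigenvalues sum to 30, which equals trace(L) = 2|E|. By the matrix-tree theorem the graph has (1/6) * product of the nonzero eigenvalues = 1296 spanning trees.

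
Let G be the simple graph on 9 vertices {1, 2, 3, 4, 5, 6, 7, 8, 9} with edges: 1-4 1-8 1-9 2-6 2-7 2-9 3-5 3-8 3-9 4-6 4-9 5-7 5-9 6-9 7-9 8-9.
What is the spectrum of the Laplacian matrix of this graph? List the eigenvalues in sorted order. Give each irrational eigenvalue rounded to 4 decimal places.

Each diagonal entry of L is the vertex degree and each off-diagonal entry is -1 where an edge is present, 0 otherwise; in the order [1, 2, 3, 4, 5, 6, 7, 8, 9] the diagonal is [3, 3, 3, 3, 3, 3, 3, 3, 8]. Since every row of L sums to 0, the all-ones vector is in the kernel and 0 is an eigenvalue. The eigenvalues sum to 32, which equals trace(L) = 2|E|.

[0, 1.5858, 1.5858, 3, 3, 4.4142, 4.4142, 5, 9]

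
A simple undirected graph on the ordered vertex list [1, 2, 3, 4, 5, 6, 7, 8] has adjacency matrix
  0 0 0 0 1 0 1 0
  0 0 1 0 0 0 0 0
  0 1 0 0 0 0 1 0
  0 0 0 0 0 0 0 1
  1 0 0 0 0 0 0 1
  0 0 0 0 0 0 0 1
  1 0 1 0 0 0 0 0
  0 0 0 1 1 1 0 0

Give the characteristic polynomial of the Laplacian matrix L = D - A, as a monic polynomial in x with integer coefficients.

With the vertex order [1, 2, 3, 4, 5, 6, 7, 8], the degrees are [2, 1, 2, 1, 2, 1, 2, 3], giving D = diag(2, 1, 2, 1, 2, 1, 2, 3) and L = D - A. Computing det(xI - L) by cofactor expansion (or equivalently via sum-over-permutations) gives x^8 - 14x^7 + 77x^6 - 212x^5 + 309x^4 - 232x^3 + 79x^2 - 8x. The coefficient of x^7 equals -trace(L) = -14, matching the sum of degrees. The eigenvalues sum to 14, which equals trace(L) = 2|E|.

x^8 - 14x^7 + 77x^6 - 212x^5 + 309x^4 - 232x^3 + 79x^2 - 8x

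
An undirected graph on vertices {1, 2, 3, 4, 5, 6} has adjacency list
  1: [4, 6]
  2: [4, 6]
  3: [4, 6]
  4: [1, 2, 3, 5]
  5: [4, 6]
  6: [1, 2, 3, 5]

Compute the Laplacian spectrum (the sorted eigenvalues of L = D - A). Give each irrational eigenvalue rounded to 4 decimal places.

With the vertex order [1, 2, 3, 4, 5, 6], the degrees are [2, 2, 2, 4, 2, 4], giving D = diag(2, 2, 2, 4, 2, 4) and L = D - A. L is symmetric positive semidefinite, so every eigenvalue is real and nonnegative. By the matrix-tree theorem the graph has (1/6) * product of the nonzero eigenvalues = 32 spanning trees.

[0, 2, 2, 2, 4, 6]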